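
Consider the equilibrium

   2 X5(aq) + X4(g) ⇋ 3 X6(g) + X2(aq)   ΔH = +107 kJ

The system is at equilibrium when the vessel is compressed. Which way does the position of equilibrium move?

left

Gas moles: reactants 1, products 3 (Δn_gas = +2). Compression shifts the system toward the side with fewer moles of gas — to the left.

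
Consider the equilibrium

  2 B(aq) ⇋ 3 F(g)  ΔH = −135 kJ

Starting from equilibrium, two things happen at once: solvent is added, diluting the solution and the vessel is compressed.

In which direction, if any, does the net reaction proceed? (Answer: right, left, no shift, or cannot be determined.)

Dilution lowers every aqueous concentration by the same factor. Δn_aq = 0 − 2 = -2, so the system shifts toward the side with more dissolved moles — to the left.
Gas moles: reactants 0, products 3 (Δn_gas = +3). Compression shifts the system toward the side with fewer moles of gas — to the left.
All effects act in the same direction — net shift to the left.

left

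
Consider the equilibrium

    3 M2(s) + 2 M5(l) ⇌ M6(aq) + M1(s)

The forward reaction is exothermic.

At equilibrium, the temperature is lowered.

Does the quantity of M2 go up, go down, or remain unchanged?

decreases

The forward reaction is exothermic. Lowering T favours the exothermic direction — shift to the right.
The net shift is to the right. M2 is a reactant, so its amount decreases.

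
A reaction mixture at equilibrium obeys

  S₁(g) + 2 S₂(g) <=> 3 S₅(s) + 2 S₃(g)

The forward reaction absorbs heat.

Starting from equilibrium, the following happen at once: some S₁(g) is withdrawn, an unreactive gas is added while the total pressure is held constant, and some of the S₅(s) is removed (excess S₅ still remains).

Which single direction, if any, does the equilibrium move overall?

left

Removing S₁ (g), a reactant, drives the reaction to the left.
Adding inert gas at constant total pressure expands the volume and lowers every reacting partial pressure. With Δn_gas = 2 − 3 = -1, Q moves away from K toward the side with fewer gas moles, so the system shifts toward the side with more gas moles — to the left.
S₅ is a pure solid; its activity is 1 regardless of amount, so Q is unaffected — no shift from this change.
Only the nonzero effect(s) matter; the net shift is to the left.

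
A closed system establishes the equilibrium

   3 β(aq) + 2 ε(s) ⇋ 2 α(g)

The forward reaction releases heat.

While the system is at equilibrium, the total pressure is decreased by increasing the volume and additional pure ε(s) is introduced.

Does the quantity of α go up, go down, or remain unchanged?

increases

Gas moles: reactants 0, products 2 (Δn_gas = +2). Expansion shifts the system toward the side with more moles of gas — to the right.
ε is a pure solid; its activity is 1 regardless of amount, so Q is unaffected — no shift from this change.
The net shift is to the right. α is a product, so its amount increases.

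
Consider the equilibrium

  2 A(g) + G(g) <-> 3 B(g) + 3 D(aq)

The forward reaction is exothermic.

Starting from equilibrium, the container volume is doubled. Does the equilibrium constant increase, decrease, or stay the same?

unchanged

The equilibrium constant depends only on temperature. This perturbation changes neither the position of equilibrium nor K.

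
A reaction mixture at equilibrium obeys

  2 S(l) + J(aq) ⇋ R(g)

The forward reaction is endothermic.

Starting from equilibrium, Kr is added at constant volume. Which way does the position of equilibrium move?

At constant volume, adding an inert gas leaves every reacting species' partial pressure unchanged, so Q is unchanged — no shift from this change.

no shift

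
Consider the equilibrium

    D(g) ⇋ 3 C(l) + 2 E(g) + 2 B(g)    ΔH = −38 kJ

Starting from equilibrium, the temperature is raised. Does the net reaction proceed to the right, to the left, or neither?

The forward reaction is exothermic. Raising T favours the endothermic direction — shift to the left.

left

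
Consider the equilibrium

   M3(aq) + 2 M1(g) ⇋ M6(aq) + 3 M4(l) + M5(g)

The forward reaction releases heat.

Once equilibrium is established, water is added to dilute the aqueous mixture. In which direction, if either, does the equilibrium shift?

Dilution scales every aqueous concentration by the same factor. Δn_aq = 1 − 1 = 0, so Q is unchanged — no shift.

no shift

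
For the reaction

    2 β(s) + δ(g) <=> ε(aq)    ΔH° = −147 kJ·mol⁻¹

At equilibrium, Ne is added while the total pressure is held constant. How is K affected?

unchanged

The equilibrium constant depends only on temperature. This perturbation may move the position of equilibrium, but since T is unchanged, K itself is unchanged.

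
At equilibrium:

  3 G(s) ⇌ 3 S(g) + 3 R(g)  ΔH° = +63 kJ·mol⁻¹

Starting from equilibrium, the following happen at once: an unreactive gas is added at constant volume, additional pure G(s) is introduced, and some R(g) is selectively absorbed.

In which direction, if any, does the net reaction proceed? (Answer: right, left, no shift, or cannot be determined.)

right

At constant volume, adding an inert gas leaves every reacting species' partial pressure unchanged, so Q is unchanged — no shift from this change.
G is a pure solid; its activity is 1 regardless of amount, so Q is unaffected — no shift from this change.
Removing R (g), a product, drives the reaction to the right.
Only the nonzero effect(s) matter; the net shift is to the right.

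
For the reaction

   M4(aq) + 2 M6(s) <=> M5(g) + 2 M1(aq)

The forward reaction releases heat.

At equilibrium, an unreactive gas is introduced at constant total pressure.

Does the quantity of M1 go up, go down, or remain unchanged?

increases

Adding inert gas at constant total pressure expands the volume and lowers every reacting partial pressure. With Δn_gas = 1 − 0 = +1, Q moves away from K toward the side with fewer gas moles, so the system shifts toward the side with more gas moles — to the right.
The net shift is to the right. M1 is a product, so its amount increases.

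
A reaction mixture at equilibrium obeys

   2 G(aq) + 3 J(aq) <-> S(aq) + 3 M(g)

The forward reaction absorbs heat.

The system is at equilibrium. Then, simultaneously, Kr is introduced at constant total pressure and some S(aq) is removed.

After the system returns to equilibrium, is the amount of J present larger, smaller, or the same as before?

Adding inert gas at constant total pressure expands the volume and lowers every reacting partial pressure. With Δn_gas = 3 − 0 = +3, Q moves away from K toward the side with fewer gas moles, so the system shifts toward the side with more gas moles — to the right.
Removing S (aq), a product, drives the reaction to the right.
The net shift is to the right. J is a reactant, so its amount decreases.

decreases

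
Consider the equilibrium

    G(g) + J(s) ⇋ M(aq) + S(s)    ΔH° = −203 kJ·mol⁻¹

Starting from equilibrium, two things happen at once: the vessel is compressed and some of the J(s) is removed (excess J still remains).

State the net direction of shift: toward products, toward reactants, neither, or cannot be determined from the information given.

Gas moles: reactants 1, products 0 (Δn_gas = -1). Compression shifts the system toward the side with fewer moles of gas — to the right.
J is a pure solid; its activity is 1 regardless of amount, so Q is unaffected — no shift from this change.
Only the nonzero effect(s) matter; the net shift is to the right.

right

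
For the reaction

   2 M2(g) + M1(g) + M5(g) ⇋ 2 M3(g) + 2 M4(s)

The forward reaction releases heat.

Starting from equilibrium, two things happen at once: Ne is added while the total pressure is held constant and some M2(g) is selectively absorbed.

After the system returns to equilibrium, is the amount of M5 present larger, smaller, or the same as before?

Adding inert gas at constant total pressure expands the volume and lowers every reacting partial pressure. With Δn_gas = 2 − 4 = -2, Q moves away from K toward the side with fewer gas moles, so the system shifts toward the side with more gas moles — to the left.
Removing M2 (g), a reactant, drives the reaction to the left.
The net shift is to the left. M5 is a reactant, so its amount increases.

increases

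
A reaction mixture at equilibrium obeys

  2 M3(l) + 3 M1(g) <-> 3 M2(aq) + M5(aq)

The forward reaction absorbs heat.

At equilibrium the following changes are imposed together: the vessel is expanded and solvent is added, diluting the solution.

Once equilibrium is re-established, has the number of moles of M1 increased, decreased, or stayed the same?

cannot be determined

Gas moles: reactants 3, products 0 (Δn_gas = -3). Expansion shifts the system toward the side with more moles of gas — to the left.
Dilution lowers every aqueous concentration by the same factor. Δn_aq = 4 − 0 = +4, so the system shifts toward the side with more dissolved moles — to the right.
The two effects oppose each other, so the net shift — and hence the change in M1 — cannot be determined from the given information.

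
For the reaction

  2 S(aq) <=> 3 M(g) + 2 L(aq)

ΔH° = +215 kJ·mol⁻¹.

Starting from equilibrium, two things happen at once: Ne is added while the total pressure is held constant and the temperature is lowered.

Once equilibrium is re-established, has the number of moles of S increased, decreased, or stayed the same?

cannot be determined

Adding inert gas at constant total pressure expands the volume and lowers every reacting partial pressure. With Δn_gas = 3 − 0 = +3, Q moves away from K toward the side with fewer gas moles, so the system shifts toward the side with more gas moles — to the right.
The forward reaction is endothermic. Lowering T favours the exothermic direction — shift to the left.
The two effects oppose each other, so the net shift — and hence the change in S — cannot be determined from the given information.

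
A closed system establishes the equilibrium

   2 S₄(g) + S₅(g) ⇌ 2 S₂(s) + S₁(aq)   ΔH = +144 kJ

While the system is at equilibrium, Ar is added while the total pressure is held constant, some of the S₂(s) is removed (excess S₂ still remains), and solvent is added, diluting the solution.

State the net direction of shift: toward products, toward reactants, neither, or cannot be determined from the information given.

Adding inert gas at constant total pressure expands the volume and lowers every reacting partial pressure. With Δn_gas = 0 − 3 = -3, Q moves away from K toward the side with fewer gas moles, so the system shifts toward the side with more gas moles — to the left.
S₂ is a pure solid; its activity is 1 regardless of amount, so Q is unaffected — no shift from this change.
Dilution lowers every aqueous concentration by the same factor. Δn_aq = 1 − 0 = +1, so the system shifts toward the side with more dissolved moles — to the right.
The individual effects push in opposite directions; without quantitative information the net direction cannot be determined.

cannot be determined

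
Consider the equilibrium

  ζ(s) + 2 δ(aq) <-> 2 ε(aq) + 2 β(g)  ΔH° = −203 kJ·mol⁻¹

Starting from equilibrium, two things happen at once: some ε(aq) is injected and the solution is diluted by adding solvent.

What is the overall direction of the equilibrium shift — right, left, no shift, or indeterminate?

left

Adding ε (aq), a product, drives the reaction to the left.
Dilution scales every aqueous concentration by the same factor. Δn_aq = 2 − 2 = 0, so Q is unchanged — no shift.
Only the nonzero effect(s) matter; the net shift is to the left.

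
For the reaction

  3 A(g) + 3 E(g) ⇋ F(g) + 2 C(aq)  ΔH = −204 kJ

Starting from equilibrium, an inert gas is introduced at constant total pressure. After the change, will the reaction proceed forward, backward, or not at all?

Adding inert gas at constant total pressure expands the volume and lowers every reacting partial pressure. With Δn_gas = 1 − 6 = -5, Q moves away from K toward the side with fewer gas moles, so the system shifts toward the side with more gas moles — to the left.

left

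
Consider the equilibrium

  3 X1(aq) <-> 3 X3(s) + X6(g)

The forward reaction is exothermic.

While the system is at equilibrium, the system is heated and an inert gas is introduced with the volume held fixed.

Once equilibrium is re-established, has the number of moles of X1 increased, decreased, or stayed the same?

The forward reaction is exothermic. Raising T favours the endothermic direction — shift to the left.
At constant volume, adding an inert gas leaves every reacting species' partial pressure unchanged, so Q is unchanged — no shift from this change.
The net shift is to the left. X1 is a reactant, so its amount increases.

increases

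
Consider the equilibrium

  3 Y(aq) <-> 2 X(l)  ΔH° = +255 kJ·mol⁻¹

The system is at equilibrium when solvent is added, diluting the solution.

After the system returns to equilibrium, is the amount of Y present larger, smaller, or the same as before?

Dilution lowers every aqueous concentration by the same factor. Δn_aq = 0 − 3 = -3, so the system shifts toward the side with more dissolved moles — to the left.
The net shift is to the left. Y is a reactant, so its amount increases.

increases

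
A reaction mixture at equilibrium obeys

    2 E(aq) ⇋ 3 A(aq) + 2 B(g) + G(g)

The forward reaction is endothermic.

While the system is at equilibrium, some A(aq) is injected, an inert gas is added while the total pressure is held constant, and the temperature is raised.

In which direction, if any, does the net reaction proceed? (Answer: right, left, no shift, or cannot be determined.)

Adding A (aq), a product, drives the reaction to the left.
Adding inert gas at constant total pressure expands the volume and lowers every reacting partial pressure. With Δn_gas = 3 − 0 = +3, Q moves away from K toward the side with fewer gas moles, so the system shifts toward the side with more gas moles — to the right.
The forward reaction is endothermic. Raising T favours the endothermic direction — shift to the right.
The individual effects push in opposite directions; without quantitative information the net direction cannot be determined.

cannot be determined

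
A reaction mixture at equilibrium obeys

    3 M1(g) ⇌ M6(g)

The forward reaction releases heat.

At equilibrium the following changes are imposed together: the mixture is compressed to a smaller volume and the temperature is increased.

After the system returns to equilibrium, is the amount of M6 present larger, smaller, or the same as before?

cannot be determined

Gas moles: reactants 3, products 1 (Δn_gas = -2). Compression shifts the system toward the side with fewer moles of gas — to the right.
The forward reaction is exothermic. Raising T favours the endothermic direction — shift to the left.
The two effects oppose each other, so the net shift — and hence the change in M6 — cannot be determined from the given information.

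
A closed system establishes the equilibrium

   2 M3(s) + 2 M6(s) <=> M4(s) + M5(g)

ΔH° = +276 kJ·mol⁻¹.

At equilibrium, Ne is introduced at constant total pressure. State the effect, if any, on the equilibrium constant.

The equilibrium constant depends only on temperature. This perturbation may move the position of equilibrium, but since T is unchanged, K itself is unchanged.

unchanged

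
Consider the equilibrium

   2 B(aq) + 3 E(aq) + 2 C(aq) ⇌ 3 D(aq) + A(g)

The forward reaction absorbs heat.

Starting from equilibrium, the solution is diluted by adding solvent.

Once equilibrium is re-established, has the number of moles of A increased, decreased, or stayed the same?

decreases

Dilution lowers every aqueous concentration by the same factor. Δn_aq = 3 − 7 = -4, so the system shifts toward the side with more dissolved moles — to the left.
The net shift is to the left. A is a product, so its amount decreases.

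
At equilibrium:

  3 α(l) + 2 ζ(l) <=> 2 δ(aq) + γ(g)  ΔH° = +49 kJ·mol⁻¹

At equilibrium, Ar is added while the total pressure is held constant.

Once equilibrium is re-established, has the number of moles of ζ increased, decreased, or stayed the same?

Adding inert gas at constant total pressure expands the volume and lowers every reacting partial pressure. With Δn_gas = 1 − 0 = +1, Q moves away from K toward the side with fewer gas moles, so the system shifts toward the side with more gas moles — to the right.
The net shift is to the right. ζ is a reactant, so its amount decreases.

decreases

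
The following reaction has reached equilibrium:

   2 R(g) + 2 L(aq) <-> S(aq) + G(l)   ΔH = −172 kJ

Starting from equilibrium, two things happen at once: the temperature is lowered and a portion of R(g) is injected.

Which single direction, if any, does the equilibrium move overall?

right

The forward reaction is exothermic. Lowering T favours the exothermic direction — shift to the right.
Adding R (g), a reactant, drives the reaction to the right.
All effects act in the same direction — net shift to the right.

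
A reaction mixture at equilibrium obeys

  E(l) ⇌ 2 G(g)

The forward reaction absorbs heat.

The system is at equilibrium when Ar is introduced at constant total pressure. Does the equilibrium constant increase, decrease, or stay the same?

unchanged

The equilibrium constant depends only on temperature. This perturbation may move the position of equilibrium, but since T is unchanged, K itself is unchanged.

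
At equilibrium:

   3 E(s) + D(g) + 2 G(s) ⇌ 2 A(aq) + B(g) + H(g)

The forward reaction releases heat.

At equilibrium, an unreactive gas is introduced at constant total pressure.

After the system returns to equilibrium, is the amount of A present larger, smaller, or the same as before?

increases

Adding inert gas at constant total pressure expands the volume and lowers every reacting partial pressure. With Δn_gas = 2 − 1 = +1, Q moves away from K toward the side with fewer gas moles, so the system shifts toward the side with more gas moles — to the right.
The net shift is to the right. A is a product, so its amount increases.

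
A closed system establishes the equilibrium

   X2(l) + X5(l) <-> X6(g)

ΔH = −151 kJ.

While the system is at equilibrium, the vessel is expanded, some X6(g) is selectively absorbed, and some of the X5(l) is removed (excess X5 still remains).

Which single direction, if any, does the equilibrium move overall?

right

Gas moles: reactants 0, products 1 (Δn_gas = +1). Expansion shifts the system toward the side with more moles of gas — to the right.
Removing X6 (g), a product, drives the reaction to the right.
X5 is a pure liquid; its activity is 1 regardless of amount, so Q is unaffected — no shift from this change.
Only the nonzero effect(s) matter; the net shift is to the right.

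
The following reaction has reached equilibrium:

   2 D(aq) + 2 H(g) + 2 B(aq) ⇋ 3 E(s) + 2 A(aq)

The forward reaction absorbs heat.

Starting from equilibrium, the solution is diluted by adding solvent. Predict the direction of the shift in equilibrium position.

left

Dilution lowers every aqueous concentration by the same factor. Δn_aq = 2 − 4 = -2, so the system shifts toward the side with more dissolved moles — to the left.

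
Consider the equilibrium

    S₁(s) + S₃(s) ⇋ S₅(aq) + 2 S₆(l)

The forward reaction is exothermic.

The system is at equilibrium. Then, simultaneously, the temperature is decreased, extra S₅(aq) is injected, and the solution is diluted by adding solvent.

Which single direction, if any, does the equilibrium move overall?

cannot be determined

The forward reaction is exothermic. Lowering T favours the exothermic direction — shift to the right.
Adding S₅ (aq), a product, drives the reaction to the left.
Dilution lowers every aqueous concentration by the same factor. Δn_aq = 1 − 0 = +1, so the system shifts toward the side with more dissolved moles — to the right.
The individual effects push in opposite directions; without quantitative information the net direction cannot be determined.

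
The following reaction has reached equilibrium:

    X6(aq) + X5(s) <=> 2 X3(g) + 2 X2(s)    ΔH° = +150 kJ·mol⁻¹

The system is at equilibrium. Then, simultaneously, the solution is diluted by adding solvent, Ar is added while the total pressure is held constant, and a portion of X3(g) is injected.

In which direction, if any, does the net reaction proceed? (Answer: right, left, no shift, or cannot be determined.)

Dilution lowers every aqueous concentration by the same factor. Δn_aq = 0 − 1 = -1, so the system shifts toward the side with more dissolved moles — to the left.
Adding inert gas at constant total pressure expands the volume and lowers every reacting partial pressure. With Δn_gas = 2 − 0 = +2, Q moves away from K toward the side with fewer gas moles, so the system shifts toward the side with more gas moles — to the right.
Adding X3 (g), a product, drives the reaction to the left.
The individual effects push in opposite directions; without quantitative information the net direction cannot be determined.

cannot be determined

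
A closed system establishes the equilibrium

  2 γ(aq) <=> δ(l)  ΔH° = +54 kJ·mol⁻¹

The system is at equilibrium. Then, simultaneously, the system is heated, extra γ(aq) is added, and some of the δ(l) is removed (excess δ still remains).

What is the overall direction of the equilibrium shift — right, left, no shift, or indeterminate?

The forward reaction is endothermic. Raising T favours the endothermic direction — shift to the right.
Adding γ (aq), a reactant, drives the reaction to the right.
δ is a pure liquid; its activity is 1 regardless of amount, so Q is unaffected — no shift from this change.
Only the nonzero effect(s) matter; the net shift is to the right.

right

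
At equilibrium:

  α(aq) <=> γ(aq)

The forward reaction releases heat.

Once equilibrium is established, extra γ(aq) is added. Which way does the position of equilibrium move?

left

Adding γ (aq), a product, drives the reaction to the left.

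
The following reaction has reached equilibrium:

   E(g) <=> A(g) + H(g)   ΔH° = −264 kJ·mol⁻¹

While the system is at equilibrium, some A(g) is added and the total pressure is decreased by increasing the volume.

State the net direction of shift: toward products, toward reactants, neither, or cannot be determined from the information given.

Adding A (g), a product, drives the reaction to the left.
Gas moles: reactants 1, products 2 (Δn_gas = +1). Expansion shifts the system toward the side with more moles of gas — to the right.
The individual effects push in opposite directions; without quantitative information the net direction cannot be determined.

cannot be determined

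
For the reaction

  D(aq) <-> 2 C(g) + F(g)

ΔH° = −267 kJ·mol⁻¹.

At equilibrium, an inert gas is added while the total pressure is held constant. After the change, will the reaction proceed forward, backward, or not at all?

right

Adding inert gas at constant total pressure expands the volume and lowers every reacting partial pressure. With Δn_gas = 3 − 0 = +3, Q moves away from K toward the side with fewer gas moles, so the system shifts toward the side with more gas moles — to the right.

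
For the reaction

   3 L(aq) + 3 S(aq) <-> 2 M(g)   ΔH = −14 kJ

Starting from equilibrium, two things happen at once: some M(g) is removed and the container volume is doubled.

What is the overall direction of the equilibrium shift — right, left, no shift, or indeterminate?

Removing M (g), a product, drives the reaction to the right.
Gas moles: reactants 0, products 2 (Δn_gas = +2). Expansion shifts the system toward the side with more moles of gas — to the right.
All effects act in the same direction — net shift to the right.

right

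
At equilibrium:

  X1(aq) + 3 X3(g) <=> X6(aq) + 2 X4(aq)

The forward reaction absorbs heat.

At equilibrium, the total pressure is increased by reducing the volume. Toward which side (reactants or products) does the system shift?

Gas moles: reactants 3, products 0 (Δn_gas = -3). Compression shifts the system toward the side with fewer moles of gas — to the right.

right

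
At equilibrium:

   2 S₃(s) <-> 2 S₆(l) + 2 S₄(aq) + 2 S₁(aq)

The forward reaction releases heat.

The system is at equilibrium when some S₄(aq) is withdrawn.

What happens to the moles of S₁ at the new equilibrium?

Removing S₄ (aq), a product, drives the reaction to the right.
The net shift is to the right. S₁ is a product, so its amount increases.

increases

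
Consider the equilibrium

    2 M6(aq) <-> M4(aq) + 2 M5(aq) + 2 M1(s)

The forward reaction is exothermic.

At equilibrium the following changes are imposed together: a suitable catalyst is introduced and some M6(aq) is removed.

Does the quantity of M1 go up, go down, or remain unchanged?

decreases

A catalyst speeds both forward and reverse rates equally; it changes neither Q nor K — no shift from this change.
Removing M6 (aq), a reactant, drives the reaction to the left.
The net shift is to the left. M1 is a product, so its amount decreases.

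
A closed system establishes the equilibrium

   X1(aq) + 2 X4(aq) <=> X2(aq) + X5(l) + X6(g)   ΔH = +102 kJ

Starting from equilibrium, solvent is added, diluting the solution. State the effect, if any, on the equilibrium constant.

unchanged

The equilibrium constant depends only on temperature. This perturbation may move the position of equilibrium, but since T is unchanged, K itself is unchanged.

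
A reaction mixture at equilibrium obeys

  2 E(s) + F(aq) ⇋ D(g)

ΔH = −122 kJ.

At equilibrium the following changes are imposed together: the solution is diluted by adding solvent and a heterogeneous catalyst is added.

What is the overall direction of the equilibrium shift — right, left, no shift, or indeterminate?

left

Dilution lowers every aqueous concentration by the same factor. Δn_aq = 0 − 1 = -1, so the system shifts toward the side with more dissolved moles — to the left.
A catalyst speeds both forward and reverse rates equally; it changes neither Q nor K — no shift from this change.
Only the nonzero effect(s) matter; the net shift is to the left.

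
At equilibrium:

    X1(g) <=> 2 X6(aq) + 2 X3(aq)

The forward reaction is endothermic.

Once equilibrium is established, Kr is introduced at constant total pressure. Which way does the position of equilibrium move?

left

Adding inert gas at constant total pressure expands the volume and lowers every reacting partial pressure. With Δn_gas = 0 − 1 = -1, Q moves away from K toward the side with fewer gas moles, so the system shifts toward the side with more gas moles — to the left.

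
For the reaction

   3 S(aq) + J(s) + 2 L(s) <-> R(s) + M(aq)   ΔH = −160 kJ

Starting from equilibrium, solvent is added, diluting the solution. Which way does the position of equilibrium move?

left

Dilution lowers every aqueous concentration by the same factor. Δn_aq = 1 − 3 = -2, so the system shifts toward the side with more dissolved moles — to the left.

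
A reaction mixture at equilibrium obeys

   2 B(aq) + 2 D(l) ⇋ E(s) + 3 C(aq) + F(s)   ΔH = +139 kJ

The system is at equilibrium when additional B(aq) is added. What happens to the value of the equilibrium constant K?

unchanged

The equilibrium constant depends only on temperature. This perturbation may move the position of equilibrium, but since T is unchanged, K itself is unchanged.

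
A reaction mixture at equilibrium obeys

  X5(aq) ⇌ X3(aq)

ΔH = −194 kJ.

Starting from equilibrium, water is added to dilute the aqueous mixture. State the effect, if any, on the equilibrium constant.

The equilibrium constant depends only on temperature. This perturbation changes neither the position of equilibrium nor K.

unchanged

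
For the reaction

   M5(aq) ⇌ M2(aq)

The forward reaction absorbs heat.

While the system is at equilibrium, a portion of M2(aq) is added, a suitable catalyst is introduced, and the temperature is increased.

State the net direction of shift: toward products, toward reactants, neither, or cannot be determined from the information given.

cannot be determined

Adding M2 (aq), a product, drives the reaction to the left.
A catalyst speeds both forward and reverse rates equally; it changes neither Q nor K — no shift from this change.
The forward reaction is endothermic. Raising T favours the endothermic direction — shift to the right.
The individual effects push in opposite directions; without quantitative information the net direction cannot be determined.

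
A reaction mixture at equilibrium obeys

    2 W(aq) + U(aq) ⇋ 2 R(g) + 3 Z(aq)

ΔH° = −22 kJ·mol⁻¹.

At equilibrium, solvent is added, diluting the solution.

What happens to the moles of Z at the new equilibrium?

unchanged

Dilution scales every aqueous concentration by the same factor. Δn_aq = 3 − 3 = 0, so Q is unchanged — no shift.
No net shift occurs, so the amount of Z is unchanged.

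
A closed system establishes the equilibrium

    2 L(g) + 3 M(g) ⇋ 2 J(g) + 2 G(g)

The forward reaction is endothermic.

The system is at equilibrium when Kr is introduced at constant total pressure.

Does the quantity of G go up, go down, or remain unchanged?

decreases

Adding inert gas at constant total pressure expands the volume and lowers every reacting partial pressure. With Δn_gas = 4 − 5 = -1, Q moves away from K toward the side with fewer gas moles, so the system shifts toward the side with more gas moles — to the left.
The net shift is to the left. G is a product, so its amount decreases.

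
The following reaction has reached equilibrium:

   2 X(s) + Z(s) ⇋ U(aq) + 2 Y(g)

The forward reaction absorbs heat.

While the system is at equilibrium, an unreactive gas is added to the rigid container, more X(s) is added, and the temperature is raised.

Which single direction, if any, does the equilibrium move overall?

right

At constant volume, adding an inert gas leaves every reacting species' partial pressure unchanged, so Q is unchanged — no shift from this change.
X is a pure solid; its activity is 1 regardless of amount, so Q is unaffected — no shift from this change.
The forward reaction is endothermic. Raising T favours the endothermic direction — shift to the right.
Only the nonzero effect(s) matter; the net shift is to the right.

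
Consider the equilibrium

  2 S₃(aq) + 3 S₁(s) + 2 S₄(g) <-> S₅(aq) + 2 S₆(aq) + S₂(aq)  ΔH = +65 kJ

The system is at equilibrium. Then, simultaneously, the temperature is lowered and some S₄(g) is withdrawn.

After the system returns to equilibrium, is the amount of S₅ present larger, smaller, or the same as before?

The forward reaction is endothermic. Lowering T favours the exothermic direction — shift to the left.
Removing S₄ (g), a reactant, drives the reaction to the left.
The net shift is to the left. S₅ is a product, so its amount decreases.

decreases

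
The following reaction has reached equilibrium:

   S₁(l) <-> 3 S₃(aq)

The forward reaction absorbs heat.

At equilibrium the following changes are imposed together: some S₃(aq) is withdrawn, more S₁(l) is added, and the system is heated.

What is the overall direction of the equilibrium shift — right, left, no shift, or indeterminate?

Removing S₃ (aq), a product, drives the reaction to the right.
S₁ is a pure liquid; its activity is 1 regardless of amount, so Q is unaffected — no shift from this change.
The forward reaction is endothermic. Raising T favours the endothermic direction — shift to the right.
Only the nonzero effect(s) matter; the net shift is to the right.

right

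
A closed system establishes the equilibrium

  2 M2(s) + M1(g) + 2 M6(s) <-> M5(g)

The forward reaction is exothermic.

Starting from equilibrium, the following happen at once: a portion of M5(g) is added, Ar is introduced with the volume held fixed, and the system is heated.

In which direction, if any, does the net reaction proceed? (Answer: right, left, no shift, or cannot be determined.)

left

Adding M5 (g), a product, drives the reaction to the left.
At constant volume, adding an inert gas leaves every reacting species' partial pressure unchanged, so Q is unchanged — no shift from this change.
The forward reaction is exothermic. Raising T favours the endothermic direction — shift to the left.
Only the nonzero effect(s) matter; the net shift is to the left.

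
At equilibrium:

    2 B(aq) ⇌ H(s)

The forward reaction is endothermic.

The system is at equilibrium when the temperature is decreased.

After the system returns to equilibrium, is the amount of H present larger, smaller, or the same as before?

The forward reaction is endothermic. Lowering T favours the exothermic direction — shift to the left.
The net shift is to the left. H is a product, so its amount decreases.

decreases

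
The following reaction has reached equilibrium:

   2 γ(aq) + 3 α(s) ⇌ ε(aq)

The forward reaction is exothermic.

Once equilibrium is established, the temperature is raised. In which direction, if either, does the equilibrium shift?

left

The forward reaction is exothermic. Raising T favours the endothermic direction — shift to the left.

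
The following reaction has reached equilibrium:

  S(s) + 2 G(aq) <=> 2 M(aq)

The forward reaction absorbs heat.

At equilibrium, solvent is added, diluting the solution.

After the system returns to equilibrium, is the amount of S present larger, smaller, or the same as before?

Dilution scales every aqueous concentration by the same factor. Δn_aq = 2 − 2 = 0, so Q is unchanged — no shift.
No net shift occurs, so the amount of S is unchanged.

unchanged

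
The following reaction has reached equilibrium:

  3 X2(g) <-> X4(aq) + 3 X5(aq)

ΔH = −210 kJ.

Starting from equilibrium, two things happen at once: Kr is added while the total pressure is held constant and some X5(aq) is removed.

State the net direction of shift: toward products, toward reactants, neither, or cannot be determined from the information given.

cannot be determined

Adding inert gas at constant total pressure expands the volume and lowers every reacting partial pressure. With Δn_gas = 0 − 3 = -3, Q moves away from K toward the side with fewer gas moles, so the system shifts toward the side with more gas moles — to the left.
Removing X5 (aq), a product, drives the reaction to the right.
The individual effects push in opposite directions; without quantitative information the net direction cannot be determined.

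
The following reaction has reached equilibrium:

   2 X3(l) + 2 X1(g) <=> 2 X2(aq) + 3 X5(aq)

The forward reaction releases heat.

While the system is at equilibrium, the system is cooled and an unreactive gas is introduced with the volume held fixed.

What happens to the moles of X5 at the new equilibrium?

The forward reaction is exothermic. Lowering T favours the exothermic direction — shift to the right.
At constant volume, adding an inert gas leaves every reacting species' partial pressure unchanged, so Q is unchanged — no shift from this change.
The net shift is to the right. X5 is a product, so its amount increases.

increases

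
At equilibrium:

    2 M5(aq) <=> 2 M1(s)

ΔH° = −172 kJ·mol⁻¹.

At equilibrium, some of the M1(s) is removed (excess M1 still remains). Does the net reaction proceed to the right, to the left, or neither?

no shift

M1 is a pure solid; its activity is 1 regardless of amount, so Q is unaffected — no shift from this change.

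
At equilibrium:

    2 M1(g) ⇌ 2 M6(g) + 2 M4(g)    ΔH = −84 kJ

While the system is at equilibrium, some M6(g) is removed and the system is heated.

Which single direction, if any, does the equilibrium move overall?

Removing M6 (g), a product, drives the reaction to the right.
The forward reaction is exothermic. Raising T favours the endothermic direction — shift to the left.
The individual effects push in opposite directions; without quantitative information the net direction cannot be determined.

cannot be determined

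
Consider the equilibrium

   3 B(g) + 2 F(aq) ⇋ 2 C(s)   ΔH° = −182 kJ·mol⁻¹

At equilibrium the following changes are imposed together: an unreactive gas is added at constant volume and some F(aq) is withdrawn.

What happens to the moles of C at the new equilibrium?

At constant volume, adding an inert gas leaves every reacting species' partial pressure unchanged, so Q is unchanged — no shift from this change.
Removing F (aq), a reactant, drives the reaction to the left.
The net shift is to the left. C is a product, so its amount decreases.

decreases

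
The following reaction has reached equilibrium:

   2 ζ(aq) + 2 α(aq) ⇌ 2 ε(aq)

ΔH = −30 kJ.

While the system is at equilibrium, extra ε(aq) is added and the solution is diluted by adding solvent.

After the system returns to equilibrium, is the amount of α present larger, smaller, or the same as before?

Adding ε (aq), a product, drives the reaction to the left.
Dilution lowers every aqueous concentration by the same factor. Δn_aq = 2 − 4 = -2, so the system shifts toward the side with more dissolved moles — to the left.
The net shift is to the left. α is a reactant, so its amount increases.

increases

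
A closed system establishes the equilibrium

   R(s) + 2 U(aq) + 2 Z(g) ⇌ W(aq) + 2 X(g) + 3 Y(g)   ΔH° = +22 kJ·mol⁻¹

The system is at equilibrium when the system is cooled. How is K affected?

K depends on temperature via the van 't Hoff relation. The forward reaction is endothermic, so lowering T decreases K.

decreases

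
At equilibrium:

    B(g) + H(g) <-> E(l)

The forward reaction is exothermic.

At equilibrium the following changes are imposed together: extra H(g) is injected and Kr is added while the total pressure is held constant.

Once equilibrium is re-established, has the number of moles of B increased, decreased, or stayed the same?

Adding H (g), a reactant, drives the reaction to the right.
Adding inert gas at constant total pressure expands the volume and lowers every reacting partial pressure. With Δn_gas = 0 − 2 = -2, Q moves away from K toward the side with fewer gas moles, so the system shifts toward the side with more gas moles — to the left.
The two effects oppose each other, so the net shift — and hence the change in B — cannot be determined from the given information.

cannot be determined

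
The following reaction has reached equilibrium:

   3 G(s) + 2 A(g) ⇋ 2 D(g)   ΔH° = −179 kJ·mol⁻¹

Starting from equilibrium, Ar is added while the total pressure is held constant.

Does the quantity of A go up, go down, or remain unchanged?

unchanged

Adding inert gas at constant total pressure expands the volume, scaling every reacting partial pressure by the same factor. Δn_gas = 2 − 2 = 0, so Q is unchanged — no shift.
No net shift occurs, so the amount of A is unchanged.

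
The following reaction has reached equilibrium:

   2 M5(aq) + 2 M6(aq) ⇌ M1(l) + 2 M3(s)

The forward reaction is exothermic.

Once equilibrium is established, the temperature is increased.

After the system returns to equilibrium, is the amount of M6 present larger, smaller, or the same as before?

increases

The forward reaction is exothermic. Raising T favours the endothermic direction — shift to the left.
The net shift is to the left. M6 is a reactant, so its amount increases.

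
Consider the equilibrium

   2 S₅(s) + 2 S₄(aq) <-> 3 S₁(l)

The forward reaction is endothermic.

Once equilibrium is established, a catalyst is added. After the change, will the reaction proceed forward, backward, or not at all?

no shift

A catalyst speeds both forward and reverse rates equally; it changes neither Q nor K — no shift from this change.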